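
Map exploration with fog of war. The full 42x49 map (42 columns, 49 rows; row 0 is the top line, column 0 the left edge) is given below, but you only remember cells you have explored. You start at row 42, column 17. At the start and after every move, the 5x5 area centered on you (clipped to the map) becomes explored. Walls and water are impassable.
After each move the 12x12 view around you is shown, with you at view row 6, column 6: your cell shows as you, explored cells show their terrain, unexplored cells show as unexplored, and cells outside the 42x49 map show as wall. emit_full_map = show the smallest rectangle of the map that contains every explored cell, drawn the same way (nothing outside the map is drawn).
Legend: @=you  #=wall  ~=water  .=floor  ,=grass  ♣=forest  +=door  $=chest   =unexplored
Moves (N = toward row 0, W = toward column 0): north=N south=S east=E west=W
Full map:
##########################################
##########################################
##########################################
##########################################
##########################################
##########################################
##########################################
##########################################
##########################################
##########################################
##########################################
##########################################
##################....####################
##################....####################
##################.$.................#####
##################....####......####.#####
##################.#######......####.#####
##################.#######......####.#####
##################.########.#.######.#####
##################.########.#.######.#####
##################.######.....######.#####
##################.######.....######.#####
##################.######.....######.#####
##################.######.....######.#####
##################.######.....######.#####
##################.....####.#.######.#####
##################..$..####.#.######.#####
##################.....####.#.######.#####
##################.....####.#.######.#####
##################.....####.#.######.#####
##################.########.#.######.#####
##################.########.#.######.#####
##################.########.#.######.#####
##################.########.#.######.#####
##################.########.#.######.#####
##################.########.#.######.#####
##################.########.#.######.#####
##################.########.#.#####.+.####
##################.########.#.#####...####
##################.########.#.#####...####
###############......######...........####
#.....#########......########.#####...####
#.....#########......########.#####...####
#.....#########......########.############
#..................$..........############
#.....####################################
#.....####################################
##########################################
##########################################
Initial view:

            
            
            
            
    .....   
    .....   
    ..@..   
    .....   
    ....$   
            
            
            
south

            
            
            
    .....   
    .....   
    .....   
    ..@..   
    ....$   
    #####   
            
            
            

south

            
            
    .....   
    .....   
    .....   
    .....   
    ..@.$   
    #####   
    #####   
            
            
############

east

            
            
   .....    
   .....    
   ......   
   ......   
   ...@$.   
   ######   
   ######   
            
            
############

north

            
            
            
   .....    
   ......   
   ......   
   ...@..   
   ....$.   
   ######   
   ######   
            
            

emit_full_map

..... 
......
......
...@..
....$.
######
######

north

            
            
            
            
   ......   
   ......   
   ...@..   
   ......   
   ....$.   
   ######   
   ######   
            

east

            
            
            
            
  ......#   
  ......#   
  ....@.#   
  ......#   
  ....$..   
  ######    
  ######    
            

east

            
            
            
            
 ......##   
 ......##   
 .....@##   
 ......##   
 ....$...   
 ######     
 ######     
            

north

            
            
            
            
    .####   
 ......##   
 .....@##   
 ......##   
 ......##   
 ....$...   
 ######     
 ######     

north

            
            
            
            
    .####   
    .####   
 .....@##   
 ......##   
 ......##   
 ......##   
 ....$...   
 ######     

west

            
            
            
            
    #.####  
    #.####  
  ....@.##  
  ......##  
  ......##  
  ......##  
  ....$...  
  ######    

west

            
            
            
            
    ##.#### 
    ##.#### 
   ...@..## 
   ......## 
   ......## 
   ......## 
   ....$... 
   ######   

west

            
            
            
            
    ###.####
    ###.####
    ..@...##
    ......##
    ......##
    ......##
    ....$...
    ######  

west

            
            
            
            
    ####.###
    ####.###
    #.@....#
    #......#
    #......#
     ......#
     ....$..
     ###### 

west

            
            
            
            
    #####.##
    #####.##
    ##@.....
    ##......
    ##......
      ......
      ....$.
      ######

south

            
            
            
    #####.##
    #####.##
    ##......
    ##@.....
    ##......
    ##......
      ....$.
      ######
      ######

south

            
            
    #####.##
    #####.##
    ##......
    ##......
    ##@.....
    ##......
    ......$.
      ######
      ######
            

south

            
    #####.##
    #####.##
    ##......
    ##......
    ##......
    ##@.....
    ......$.
    ########
      ######
            
            

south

    #####.##
    #####.##
    ##......
    ##......
    ##......
    ##......
    ..@...$.
    ########
    ########
            
            
############

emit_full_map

#####.####
#####.####
##......##
##......##
##......##
##......##
..@...$...
########  
########  

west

     #####.#
     #####.#
     ##.....
     ##.....
    ###.....
    ###.....
    ..@....$
    ########
    ########
            
            
############

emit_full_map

 #####.####
 #####.####
 ##......##
 ##......##
###......##
###......##
..@....$...
#########  
#########  


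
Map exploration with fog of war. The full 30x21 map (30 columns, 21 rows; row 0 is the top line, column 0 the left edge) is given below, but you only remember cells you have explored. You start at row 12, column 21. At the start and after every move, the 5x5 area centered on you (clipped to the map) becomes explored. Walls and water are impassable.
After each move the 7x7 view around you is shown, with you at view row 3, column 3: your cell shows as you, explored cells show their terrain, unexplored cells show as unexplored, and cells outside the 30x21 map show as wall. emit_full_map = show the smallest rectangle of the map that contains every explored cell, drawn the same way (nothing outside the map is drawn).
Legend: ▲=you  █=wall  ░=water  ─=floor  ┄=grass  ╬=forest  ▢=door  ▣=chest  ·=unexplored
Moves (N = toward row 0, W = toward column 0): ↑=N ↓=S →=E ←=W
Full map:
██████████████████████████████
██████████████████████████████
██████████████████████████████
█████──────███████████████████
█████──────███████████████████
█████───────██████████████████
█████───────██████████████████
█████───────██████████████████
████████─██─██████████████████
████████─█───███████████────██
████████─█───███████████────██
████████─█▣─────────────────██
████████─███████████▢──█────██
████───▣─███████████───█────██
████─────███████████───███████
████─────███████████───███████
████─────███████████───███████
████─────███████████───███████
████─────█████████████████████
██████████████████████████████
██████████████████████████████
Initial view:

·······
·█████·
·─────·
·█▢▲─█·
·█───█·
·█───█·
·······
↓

·█████·
·─────·
·█▢──█·
·█─▲─█·
·█───█·
·█───█·
·······

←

··█████
·──────
·██▢──█
·██▲──█
·██───█
·██───█
·······

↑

·······
·██████
·──────
·██▲──█
·██───█
·██───█
·██───█

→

·······
██████·
──────·
██▢▲─█·
██───█·
██───█·
██───█·

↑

·······
·█████·
██████·
───▲──·
██▢──█·
██───█·
██───█·

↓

·█████·
██████·
──────·
██▢▲─█·
██───█·
██───█·
██───█·

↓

██████·
──────·
██▢──█·
██─▲─█·
██───█·
██───█·
·······

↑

·█████·
██████·
──────·
██▢▲─█·
██───█·
██───█·
██───█·

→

█████··
█████─·
──────·
█▢─▲█─·
█───█─·
█───██·
█───█··

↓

█████─·
──────·
█▢──█─·
█──▲█─·
█───██·
█───██·
·······

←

██████─
───────
██▢──█─
██─▲─█─
██───██
██───██
·······

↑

·█████·
██████─
───────
██▢▲─█─
██───█─
██───██
██───██

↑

·······
·█████·
██████─
───▲───
██▢──█─
██───█─
██───██

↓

·█████·
██████─
───────
██▢▲─█─
██───█─
██───██
██───██


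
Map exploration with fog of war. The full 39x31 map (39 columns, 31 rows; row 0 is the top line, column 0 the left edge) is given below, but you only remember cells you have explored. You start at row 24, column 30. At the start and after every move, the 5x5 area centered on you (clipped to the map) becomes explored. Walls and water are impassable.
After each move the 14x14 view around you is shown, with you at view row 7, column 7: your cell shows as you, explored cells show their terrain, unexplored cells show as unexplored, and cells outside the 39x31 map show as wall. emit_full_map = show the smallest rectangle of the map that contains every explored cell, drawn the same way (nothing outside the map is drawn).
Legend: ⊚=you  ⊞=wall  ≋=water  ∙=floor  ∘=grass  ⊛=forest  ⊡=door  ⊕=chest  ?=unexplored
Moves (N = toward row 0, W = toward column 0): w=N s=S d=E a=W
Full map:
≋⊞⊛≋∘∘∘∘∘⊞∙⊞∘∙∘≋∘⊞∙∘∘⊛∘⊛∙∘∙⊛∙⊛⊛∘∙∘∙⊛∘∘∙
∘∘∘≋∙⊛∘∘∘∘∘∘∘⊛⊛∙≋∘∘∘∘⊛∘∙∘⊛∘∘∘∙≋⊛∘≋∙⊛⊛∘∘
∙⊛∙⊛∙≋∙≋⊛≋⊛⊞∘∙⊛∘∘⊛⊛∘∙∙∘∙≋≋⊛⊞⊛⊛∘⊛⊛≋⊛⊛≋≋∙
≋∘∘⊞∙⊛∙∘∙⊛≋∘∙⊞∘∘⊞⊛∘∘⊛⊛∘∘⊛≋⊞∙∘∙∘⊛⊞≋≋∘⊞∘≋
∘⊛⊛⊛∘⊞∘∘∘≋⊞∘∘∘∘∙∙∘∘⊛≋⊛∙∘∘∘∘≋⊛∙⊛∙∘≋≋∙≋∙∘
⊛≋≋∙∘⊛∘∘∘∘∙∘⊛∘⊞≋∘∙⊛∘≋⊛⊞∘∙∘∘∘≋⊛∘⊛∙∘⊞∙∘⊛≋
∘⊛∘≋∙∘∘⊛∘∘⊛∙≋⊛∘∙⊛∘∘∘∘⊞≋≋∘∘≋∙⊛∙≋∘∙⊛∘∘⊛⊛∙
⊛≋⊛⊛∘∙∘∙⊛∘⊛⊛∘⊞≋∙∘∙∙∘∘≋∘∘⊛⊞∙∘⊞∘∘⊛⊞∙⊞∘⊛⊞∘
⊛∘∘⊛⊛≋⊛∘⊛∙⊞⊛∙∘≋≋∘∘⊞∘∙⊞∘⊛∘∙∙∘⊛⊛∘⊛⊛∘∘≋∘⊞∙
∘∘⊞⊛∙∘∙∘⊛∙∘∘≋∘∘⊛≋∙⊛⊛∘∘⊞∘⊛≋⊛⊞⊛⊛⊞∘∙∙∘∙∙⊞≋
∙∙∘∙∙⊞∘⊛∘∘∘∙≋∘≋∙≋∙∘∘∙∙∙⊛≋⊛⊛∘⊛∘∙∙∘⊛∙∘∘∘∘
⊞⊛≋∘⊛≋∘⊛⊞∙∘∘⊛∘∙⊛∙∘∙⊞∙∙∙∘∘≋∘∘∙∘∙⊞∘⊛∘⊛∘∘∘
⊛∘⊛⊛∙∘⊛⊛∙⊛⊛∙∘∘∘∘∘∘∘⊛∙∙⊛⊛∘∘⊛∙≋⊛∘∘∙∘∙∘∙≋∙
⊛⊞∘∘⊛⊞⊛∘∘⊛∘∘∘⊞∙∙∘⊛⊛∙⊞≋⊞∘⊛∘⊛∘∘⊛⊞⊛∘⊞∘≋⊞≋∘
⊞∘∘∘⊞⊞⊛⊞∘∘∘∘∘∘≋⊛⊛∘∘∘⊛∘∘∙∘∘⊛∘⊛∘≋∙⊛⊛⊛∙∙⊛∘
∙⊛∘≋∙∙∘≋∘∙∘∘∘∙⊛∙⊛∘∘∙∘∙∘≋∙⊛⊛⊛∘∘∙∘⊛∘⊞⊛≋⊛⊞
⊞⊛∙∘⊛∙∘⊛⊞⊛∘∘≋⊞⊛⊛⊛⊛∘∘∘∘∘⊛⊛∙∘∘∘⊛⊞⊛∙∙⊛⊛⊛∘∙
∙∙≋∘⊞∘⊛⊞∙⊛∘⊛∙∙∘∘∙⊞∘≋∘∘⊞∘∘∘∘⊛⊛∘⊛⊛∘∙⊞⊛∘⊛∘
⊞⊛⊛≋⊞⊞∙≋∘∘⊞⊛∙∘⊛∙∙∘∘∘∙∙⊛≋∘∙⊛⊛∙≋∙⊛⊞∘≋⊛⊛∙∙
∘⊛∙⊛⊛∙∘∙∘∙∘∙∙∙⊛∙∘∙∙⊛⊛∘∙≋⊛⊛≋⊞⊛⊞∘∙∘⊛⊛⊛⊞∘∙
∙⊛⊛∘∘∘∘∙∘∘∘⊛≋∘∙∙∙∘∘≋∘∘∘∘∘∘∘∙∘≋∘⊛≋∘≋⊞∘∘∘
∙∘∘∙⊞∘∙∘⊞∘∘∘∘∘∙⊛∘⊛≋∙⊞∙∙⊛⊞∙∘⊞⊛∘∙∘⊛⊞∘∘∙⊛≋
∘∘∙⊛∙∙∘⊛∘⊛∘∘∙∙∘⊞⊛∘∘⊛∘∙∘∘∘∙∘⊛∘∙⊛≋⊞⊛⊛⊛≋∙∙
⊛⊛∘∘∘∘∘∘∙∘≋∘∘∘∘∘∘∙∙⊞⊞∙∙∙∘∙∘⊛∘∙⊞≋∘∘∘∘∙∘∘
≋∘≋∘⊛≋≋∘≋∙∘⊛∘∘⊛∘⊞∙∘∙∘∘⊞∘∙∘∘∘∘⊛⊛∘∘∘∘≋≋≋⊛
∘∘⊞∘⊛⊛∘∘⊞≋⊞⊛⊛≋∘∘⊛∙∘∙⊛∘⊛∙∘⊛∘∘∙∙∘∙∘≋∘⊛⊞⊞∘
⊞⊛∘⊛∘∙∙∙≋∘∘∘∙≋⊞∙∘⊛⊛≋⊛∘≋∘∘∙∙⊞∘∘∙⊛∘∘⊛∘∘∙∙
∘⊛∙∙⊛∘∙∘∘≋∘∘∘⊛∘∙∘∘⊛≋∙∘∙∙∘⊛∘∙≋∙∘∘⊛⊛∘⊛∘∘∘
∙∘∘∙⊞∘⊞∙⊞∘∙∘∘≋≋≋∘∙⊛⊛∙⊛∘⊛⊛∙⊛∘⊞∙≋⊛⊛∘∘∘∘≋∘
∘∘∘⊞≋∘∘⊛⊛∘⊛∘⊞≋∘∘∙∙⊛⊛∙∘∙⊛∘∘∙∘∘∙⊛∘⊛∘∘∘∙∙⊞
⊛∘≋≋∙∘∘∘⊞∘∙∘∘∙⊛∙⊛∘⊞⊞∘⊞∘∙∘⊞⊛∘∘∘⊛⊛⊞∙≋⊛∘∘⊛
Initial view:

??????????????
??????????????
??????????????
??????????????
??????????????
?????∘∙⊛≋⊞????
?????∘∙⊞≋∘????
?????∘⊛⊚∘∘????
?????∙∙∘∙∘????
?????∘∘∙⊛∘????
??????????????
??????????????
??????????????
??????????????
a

??????????????
??????????????
??????????????
??????????????
??????????????
?????⊛∘∙⊛≋⊞???
?????⊛∘∙⊞≋∘???
?????∘∘⊚⊛∘∘???
?????∘∙∙∘∙∘???
?????⊞∘∘∙⊛∘???
??????????????
??????????????
??????????????
??????????????

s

??????????????
??????????????
??????????????
??????????????
?????⊛∘∙⊛≋⊞???
?????⊛∘∙⊞≋∘???
?????∘∘⊛⊛∘∘???
?????∘∙⊚∘∙∘???
?????⊞∘∘∙⊛∘???
?????∙≋∙∘∘????
??????????????
??????????????
??????????????
⊞⊞⊞⊞⊞⊞⊞⊞⊞⊞⊞⊞⊞⊞

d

??????????????
??????????????
??????????????
??????????????
????⊛∘∙⊛≋⊞????
????⊛∘∙⊞≋∘????
????∘∘⊛⊛∘∘????
????∘∙∙⊚∙∘????
????⊞∘∘∙⊛∘????
????∙≋∙∘∘⊛????
??????????????
??????????????
??????????????
⊞⊞⊞⊞⊞⊞⊞⊞⊞⊞⊞⊞⊞⊞

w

??????????????
??????????????
??????????????
??????????????
??????????????
????⊛∘∙⊛≋⊞????
????⊛∘∙⊞≋∘????
????∘∘⊛⊚∘∘????
????∘∙∙∘∙∘????
????⊞∘∘∙⊛∘????
????∙≋∙∘∘⊛????
??????????????
??????????????
??????????????

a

??????????????
??????????????
??????????????
??????????????
??????????????
?????⊛∘∙⊛≋⊞???
?????⊛∘∙⊞≋∘???
?????∘∘⊚⊛∘∘???
?????∘∙∙∘∙∘???
?????⊞∘∘∙⊛∘???
?????∙≋∙∘∘⊛???
??????????????
??????????????
??????????????

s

??????????????
??????????????
??????????????
??????????????
?????⊛∘∙⊛≋⊞???
?????⊛∘∙⊞≋∘???
?????∘∘⊛⊛∘∘???
?????∘∙⊚∘∙∘???
?????⊞∘∘∙⊛∘???
?????∙≋∙∘∘⊛???
??????????????
??????????????
??????????????
⊞⊞⊞⊞⊞⊞⊞⊞⊞⊞⊞⊞⊞⊞

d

??????????????
??????????????
??????????????
??????????????
????⊛∘∙⊛≋⊞????
????⊛∘∙⊞≋∘????
????∘∘⊛⊛∘∘????
????∘∙∙⊚∙∘????
????⊞∘∘∙⊛∘????
????∙≋∙∘∘⊛????
??????????????
??????????????
??????????????
⊞⊞⊞⊞⊞⊞⊞⊞⊞⊞⊞⊞⊞⊞

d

??????????????
??????????????
??????????????
??????????????
???⊛∘∙⊛≋⊞?????
???⊛∘∙⊞≋∘∘????
???∘∘⊛⊛∘∘∘????
???∘∙∙∘⊚∘≋????
???⊞∘∘∙⊛∘∘????
???∙≋∙∘∘⊛⊛????
??????????????
??????????????
??????????????
⊞⊞⊞⊞⊞⊞⊞⊞⊞⊞⊞⊞⊞⊞

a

??????????????
??????????????
??????????????
??????????????
????⊛∘∙⊛≋⊞????
????⊛∘∙⊞≋∘∘???
????∘∘⊛⊛∘∘∘???
????∘∙∙⊚∙∘≋???
????⊞∘∘∙⊛∘∘???
????∙≋∙∘∘⊛⊛???
??????????????
??????????????
??????????????
⊞⊞⊞⊞⊞⊞⊞⊞⊞⊞⊞⊞⊞⊞

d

??????????????
??????????????
??????????????
??????????????
???⊛∘∙⊛≋⊞?????
???⊛∘∙⊞≋∘∘????
???∘∘⊛⊛∘∘∘????
???∘∙∙∘⊚∘≋????
???⊞∘∘∙⊛∘∘????
???∙≋∙∘∘⊛⊛????
??????????????
??????????????
??????????????
⊞⊞⊞⊞⊞⊞⊞⊞⊞⊞⊞⊞⊞⊞

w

??????????????
??????????????
??????????????
??????????????
??????????????
???⊛∘∙⊛≋⊞⊛????
???⊛∘∙⊞≋∘∘????
???∘∘⊛⊛⊚∘∘????
???∘∙∙∘∙∘≋????
???⊞∘∘∙⊛∘∘????
???∙≋∙∘∘⊛⊛????
??????????????
??????????????
??????????????

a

??????????????
??????????????
??????????????
??????????????
??????????????
????⊛∘∙⊛≋⊞⊛???
????⊛∘∙⊞≋∘∘???
????∘∘⊛⊚∘∘∘???
????∘∙∙∘∙∘≋???
????⊞∘∘∙⊛∘∘???
????∙≋∙∘∘⊛⊛???
??????????????
??????????????
??????????????

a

??????????????
??????????????
??????????????
??????????????
??????????????
?????⊛∘∙⊛≋⊞⊛??
?????⊛∘∙⊞≋∘∘??
?????∘∘⊚⊛∘∘∘??
?????∘∙∙∘∙∘≋??
?????⊞∘∘∙⊛∘∘??
?????∙≋∙∘∘⊛⊛??
??????????????
??????????????
??????????????

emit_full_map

⊛∘∙⊛≋⊞⊛
⊛∘∙⊞≋∘∘
∘∘⊚⊛∘∘∘
∘∙∙∘∙∘≋
⊞∘∘∙⊛∘∘
∙≋∙∘∘⊛⊛

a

??????????????
??????????????
??????????????
??????????????
??????????????
?????∘⊛∘∙⊛≋⊞⊛?
?????∘⊛∘∙⊞≋∘∘?
?????∘∘⊚⊛⊛∘∘∘?
?????∘∘∙∙∘∙∘≋?
?????∙⊞∘∘∙⊛∘∘?
??????∙≋∙∘∘⊛⊛?
??????????????
??????????????
??????????????

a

??????????????
??????????????
??????????????
??????????????
??????????????
?????∙∘⊛∘∙⊛≋⊞⊛
?????∙∘⊛∘∙⊞≋∘∘
?????∘∘⊚∘⊛⊛∘∘∘
?????⊛∘∘∙∙∘∙∘≋
?????∙∙⊞∘∘∙⊛∘∘
???????∙≋∙∘∘⊛⊛
??????????????
??????????????
??????????????

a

??????????????
??????????????
??????????????
??????????????
??????????????
?????∘∙∘⊛∘∙⊛≋⊞
?????∘∙∘⊛∘∙⊞≋∘
?????∙∘⊚∘∘⊛⊛∘∘
?????∘⊛∘∘∙∙∘∙∘
?????∘∙∙⊞∘∘∙⊛∘
????????∙≋∙∘∘⊛
??????????????
??????????????
??????????????

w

??????????????
??????????????
??????????????
??????????????
??????????????
?????⊞∙∘⊞⊛????
?????∘∙∘⊛∘∙⊛≋⊞
?????∘∙⊚⊛∘∙⊞≋∘
?????∙∘∘∘∘⊛⊛∘∘
?????∘⊛∘∘∙∙∘∙∘
?????∘∙∙⊞∘∘∙⊛∘
????????∙≋∙∘∘⊛
??????????????
??????????????

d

??????????????
??????????????
??????????????
??????????????
??????????????
????⊞∙∘⊞⊛∘????
????∘∙∘⊛∘∙⊛≋⊞⊛
????∘∙∘⊚∘∙⊞≋∘∘
????∙∘∘∘∘⊛⊛∘∘∘
????∘⊛∘∘∙∙∘∙∘≋
????∘∙∙⊞∘∘∙⊛∘∘
???????∙≋∙∘∘⊛⊛
??????????????
??????????????

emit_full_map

⊞∙∘⊞⊛∘????
∘∙∘⊛∘∙⊛≋⊞⊛
∘∙∘⊚∘∙⊞≋∘∘
∙∘∘∘∘⊛⊛∘∘∘
∘⊛∘∘∙∙∘∙∘≋
∘∙∙⊞∘∘∙⊛∘∘
???∙≋∙∘∘⊛⊛


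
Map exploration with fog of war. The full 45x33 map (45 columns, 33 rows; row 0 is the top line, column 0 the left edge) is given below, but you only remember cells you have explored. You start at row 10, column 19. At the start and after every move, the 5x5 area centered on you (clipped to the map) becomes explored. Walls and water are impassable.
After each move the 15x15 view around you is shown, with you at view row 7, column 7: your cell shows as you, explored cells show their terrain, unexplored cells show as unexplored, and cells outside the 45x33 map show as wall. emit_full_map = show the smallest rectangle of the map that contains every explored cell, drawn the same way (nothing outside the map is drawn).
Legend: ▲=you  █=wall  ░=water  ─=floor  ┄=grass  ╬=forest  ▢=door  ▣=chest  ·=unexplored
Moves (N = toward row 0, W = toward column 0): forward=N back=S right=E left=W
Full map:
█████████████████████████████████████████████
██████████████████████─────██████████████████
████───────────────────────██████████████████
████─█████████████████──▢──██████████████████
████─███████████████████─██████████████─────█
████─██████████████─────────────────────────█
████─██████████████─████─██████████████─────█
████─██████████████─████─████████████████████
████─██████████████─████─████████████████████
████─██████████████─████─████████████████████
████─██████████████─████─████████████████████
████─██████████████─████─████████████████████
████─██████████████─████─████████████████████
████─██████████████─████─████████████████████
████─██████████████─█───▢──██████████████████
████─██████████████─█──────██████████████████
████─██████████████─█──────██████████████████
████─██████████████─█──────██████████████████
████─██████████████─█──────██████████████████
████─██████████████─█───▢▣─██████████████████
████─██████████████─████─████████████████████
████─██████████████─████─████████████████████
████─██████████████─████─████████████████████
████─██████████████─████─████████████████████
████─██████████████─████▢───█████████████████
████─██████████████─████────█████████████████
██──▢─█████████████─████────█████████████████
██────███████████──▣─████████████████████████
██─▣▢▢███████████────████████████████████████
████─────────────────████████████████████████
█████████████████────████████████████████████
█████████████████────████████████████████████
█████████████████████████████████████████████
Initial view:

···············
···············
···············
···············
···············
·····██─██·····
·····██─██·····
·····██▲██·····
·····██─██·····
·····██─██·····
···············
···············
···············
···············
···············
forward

···············
···············
···············
···············
···············
·····██─██·····
·····██─██·····
·····██▲██·····
·····██─██·····
·····██─██·····
·····██─██·····
···············
···············
···············
···············

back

···············
···············
···············
···············
·····██─██·····
·····██─██·····
·····██─██·····
·····██▲██·····
·····██─██·····
·····██─██·····
···············
···············
···············
···············
···············

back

···············
···············
···············
·····██─██·····
·····██─██·····
·····██─██·····
·····██─██·····
·····██▲██·····
·····██─██·····
·····██─██·····
···············
···············
···············
···············
···············

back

···············
···············
·····██─██·····
·····██─██·····
·····██─██·····
·····██─██·····
·····██─██·····
·····██▲██·····
·····██─██·····
·····██─█─·····
···············
···············
···············
···············
···············

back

···············
·····██─██·····
·····██─██·····
·····██─██·····
·····██─██·····
·····██─██·····
·····██─██·····
·····██▲██·····
·····██─█─·····
·····██─█─·····
···············
···············
···············
···············
···············

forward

···············
···············
·····██─██·····
·····██─██·····
·····██─██·····
·····██─██·····
·····██─██·····
·····██▲██·····
·····██─██·····
·····██─█─·····
·····██─█─·····
···············
···············
···············
···············

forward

···············
···············
···············
·····██─██·····
·····██─██·····
·····██─██·····
·····██─██·····
·····██▲██·····
·····██─██·····
·····██─██·····
·····██─█─·····
·····██─█─·····
···············
···············
···············

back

···············
···············
·····██─██·····
·····██─██·····
·····██─██·····
·····██─██·····
·····██─██·····
·····██▲██·····
·····██─██·····
·····██─█─·····
·····██─█─·····
···············
···············
···············
···············

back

···············
·····██─██·····
·····██─██·····
·····██─██·····
·····██─██·····
·····██─██·····
·····██─██·····
·····██▲██·····
·····██─█─·····
·····██─█─·····
···············
···············
···············
···············
···············

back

·····██─██·····
·····██─██·····
·····██─██·····
·····██─██·····
·····██─██·····
·····██─██·····
·····██─██·····
·····██▲█─·····
·····██─█─·····
·····██─█─·····
···············
···············
···············
···············
···············

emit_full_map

██─██
██─██
██─██
██─██
██─██
██─██
██─██
██▲█─
██─█─
██─█─

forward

···············
·····██─██·····
·····██─██·····
·····██─██·····
·····██─██·····
·····██─██·····
·····██─██·····
·····██▲██·····
·····██─█─·····
·····██─█─·····
·····██─█─·····
···············
···············
···············
···············

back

·····██─██·····
·····██─██·····
·····██─██·····
·····██─██·····
·····██─██·····
·····██─██·····
·····██─██·····
·····██▲█─·····
·····██─█─·····
·····██─█─·····
···············
···············
···············
···············
···············

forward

···············
·····██─██·····
·····██─██·····
·····██─██·····
·····██─██·····
·····██─██·····
·····██─██·····
·····██▲██·····
·····██─█─·····
·····██─█─·····
·····██─█─·····
···············
···············
···············
···············


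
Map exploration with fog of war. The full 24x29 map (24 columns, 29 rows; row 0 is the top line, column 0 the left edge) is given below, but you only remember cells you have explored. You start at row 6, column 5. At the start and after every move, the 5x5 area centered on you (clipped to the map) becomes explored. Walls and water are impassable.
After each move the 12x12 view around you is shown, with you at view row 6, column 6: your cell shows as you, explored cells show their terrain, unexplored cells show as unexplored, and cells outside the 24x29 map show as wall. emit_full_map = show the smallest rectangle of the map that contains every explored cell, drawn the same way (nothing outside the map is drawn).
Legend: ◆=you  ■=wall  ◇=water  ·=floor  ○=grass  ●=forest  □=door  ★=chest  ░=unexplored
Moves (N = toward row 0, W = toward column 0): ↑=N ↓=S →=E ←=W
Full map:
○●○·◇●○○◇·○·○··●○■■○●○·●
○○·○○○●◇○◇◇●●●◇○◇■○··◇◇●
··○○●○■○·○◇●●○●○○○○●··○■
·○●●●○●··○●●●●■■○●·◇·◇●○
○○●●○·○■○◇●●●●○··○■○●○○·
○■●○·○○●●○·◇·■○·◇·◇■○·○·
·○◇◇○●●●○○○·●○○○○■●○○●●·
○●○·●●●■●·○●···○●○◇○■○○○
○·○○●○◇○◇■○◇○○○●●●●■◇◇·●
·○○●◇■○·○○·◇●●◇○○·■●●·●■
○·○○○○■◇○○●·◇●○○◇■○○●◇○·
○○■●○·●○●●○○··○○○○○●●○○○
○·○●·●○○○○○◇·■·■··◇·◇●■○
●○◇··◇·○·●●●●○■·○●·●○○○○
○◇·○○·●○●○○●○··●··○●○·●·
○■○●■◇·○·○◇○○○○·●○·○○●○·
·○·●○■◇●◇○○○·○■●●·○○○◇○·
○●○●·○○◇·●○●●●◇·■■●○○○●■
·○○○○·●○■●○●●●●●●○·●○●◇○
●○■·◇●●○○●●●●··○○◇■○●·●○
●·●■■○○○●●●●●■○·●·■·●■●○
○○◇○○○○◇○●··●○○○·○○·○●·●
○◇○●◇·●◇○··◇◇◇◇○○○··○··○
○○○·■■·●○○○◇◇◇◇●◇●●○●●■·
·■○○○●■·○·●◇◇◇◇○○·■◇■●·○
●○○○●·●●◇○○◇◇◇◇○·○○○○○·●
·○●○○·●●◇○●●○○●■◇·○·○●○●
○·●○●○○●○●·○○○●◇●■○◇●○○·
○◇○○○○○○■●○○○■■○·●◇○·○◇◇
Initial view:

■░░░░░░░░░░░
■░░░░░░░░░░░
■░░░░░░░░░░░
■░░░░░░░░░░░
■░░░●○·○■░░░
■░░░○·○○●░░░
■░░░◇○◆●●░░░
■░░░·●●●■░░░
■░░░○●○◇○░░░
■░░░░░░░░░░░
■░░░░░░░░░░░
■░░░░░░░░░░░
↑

■■■■■■■■■■■■
■░░░░░░░░░░░
■░░░░░░░░░░░
■░░░░░░░░░░░
■░░░●●○●·░░░
■░░░●○·○■░░░
■░░░○·◆○●░░░
■░░░◇○●●●░░░
■░░░·●●●■░░░
■░░░○●○◇○░░░
■░░░░░░░░░░░
■░░░░░░░░░░░

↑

■■■■■■■■■■■■
■■■■■■■■■■■■
■░░░░░░░░░░░
■░░░░░░░░░░░
■░░░○●○■○░░░
■░░░●●○●·░░░
■░░░●○◆○■░░░
■░░░○·○○●░░░
■░░░◇○●●●░░░
■░░░·●●●■░░░
■░░░○●○◇○░░░
■░░░░░░░░░░░

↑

■■■■■■■■■■■■
■■■■■■■■■■■■
■■■■■■■■■■■■
■░░░░░░░░░░░
■░░░○○○●◇░░░
■░░░○●○■○░░░
■░░░●●◆●·░░░
■░░░●○·○■░░░
■░░░○·○○●░░░
■░░░◇○●●●░░░
■░░░·●●●■░░░
■░░░○●○◇○░░░

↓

■■■■■■■■■■■■
■■■■■■■■■■■■
■░░░░░░░░░░░
■░░░○○○●◇░░░
■░░░○●○■○░░░
■░░░●●○●·░░░
■░░░●○◆○■░░░
■░░░○·○○●░░░
■░░░◇○●●●░░░
■░░░·●●●■░░░
■░░░○●○◇○░░░
■░░░░░░░░░░░

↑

■■■■■■■■■■■■
■■■■■■■■■■■■
■■■■■■■■■■■■
■░░░░░░░░░░░
■░░░○○○●◇░░░
■░░░○●○■○░░░
■░░░●●◆●·░░░
■░░░●○·○■░░░
■░░░○·○○●░░░
■░░░◇○●●●░░░
■░░░·●●●■░░░
■░░░○●○◇○░░░

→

■■■■■■■■■■■■
■■■■■■■■■■■■
■■■■■■■■■■■■
░░░░░░░░░░░░
░░░○○○●◇○░░░
░░░○●○■○·░░░
░░░●●○◆··░░░
░░░●○·○■○░░░
░░░○·○○●●░░░
░░░◇○●●●░░░░
░░░·●●●■░░░░
░░░○●○◇○░░░░

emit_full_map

○○○●◇○
○●○■○·
●●○◆··
●○·○■○
○·○○●●
◇○●●●░
·●●●■░
○●○◇○░

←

■■■■■■■■■■■■
■■■■■■■■■■■■
■■■■■■■■■■■■
■░░░░░░░░░░░
■░░░○○○●◇○░░
■░░░○●○■○·░░
■░░░●●◆●··░░
■░░░●○·○■○░░
■░░░○·○○●●░░
■░░░◇○●●●░░░
■░░░·●●●■░░░
■░░░○●○◇○░░░

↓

■■■■■■■■■■■■
■■■■■■■■■■■■
■░░░░░░░░░░░
■░░░○○○●◇○░░
■░░░○●○■○·░░
■░░░●●○●··░░
■░░░●○◆○■○░░
■░░░○·○○●●░░
■░░░◇○●●●░░░
■░░░·●●●■░░░
■░░░○●○◇○░░░
■░░░░░░░░░░░

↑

■■■■■■■■■■■■
■■■■■■■■■■■■
■■■■■■■■■■■■
■░░░░░░░░░░░
■░░░○○○●◇○░░
■░░░○●○■○·░░
■░░░●●◆●··░░
■░░░●○·○■○░░
■░░░○·○○●●░░
■░░░◇○●●●░░░
■░░░·●●●■░░░
■░░░○●○◇○░░░

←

■■■■■■■■■■■■
■■■■■■■■■■■■
■■■■■■■■■■■■
■■░░░░░░░░░░
■■░░·○○○●◇○░
■■░░○○●○■○·░
■■░░●●◆○●··░
■■░░●●○·○■○░
■■░░●○·○○●●░
■■░░░◇○●●●░░
■■░░░·●●●■░░
■■░░░○●○◇○░░

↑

■■■■■■■■■■■■
■■■■■■■■■■■■
■■■■■■■■■■■■
■■■■■■■■■■■■
■■░░○·◇●○░░░
■■░░·○○○●◇○░
■■░░○○◆○■○·░
■■░░●●●○●··░
■■░░●●○·○■○░
■■░░●○·○○●●░
■■░░░◇○●●●░░
■■░░░·●●●■░░

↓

■■■■■■■■■■■■
■■■■■■■■■■■■
■■■■■■■■■■■■
■■░░○·◇●○░░░
■■░░·○○○●◇○░
■■░░○○●○■○·░
■■░░●●◆○●··░
■■░░●●○·○■○░
■■░░●○·○○●●░
■■░░░◇○●●●░░
■■░░░·●●●■░░
■■░░░○●○◇○░░

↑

■■■■■■■■■■■■
■■■■■■■■■■■■
■■■■■■■■■■■■
■■■■■■■■■■■■
■■░░○·◇●○░░░
■■░░·○○○●◇○░
■■░░○○◆○■○·░
■■░░●●●○●··░
■■░░●●○·○■○░
■■░░●○·○○●●░
■■░░░◇○●●●░░
■■░░░·●●●■░░

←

■■■■■■■■■■■■
■■■■■■■■■■■■
■■■■■■■■■■■■
■■■■■■■■■■■■
■■■░●○·◇●○░░
■■■░○·○○○●◇○
■■■░·○◆●○■○·
■■■░○●●●○●··
■■■░○●●○·○■○
■■■░░●○·○○●●
■■■░░░◇○●●●░
■■■░░░·●●●■░

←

■■■■■■■■■■■■
■■■■■■■■■■■■
■■■■■■■■■■■■
■■■■■■■■■■■■
■■■■○●○·◇●○░
■■■■○○·○○○●◇
■■■■··◆○●○■○
■■■■·○●●●○●·
■■■■○○●●○·○■
■■■■░░●○·○○●
■■■■░░░◇○●●●
■■■■░░░·●●●■

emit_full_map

○●○·◇●○░░
○○·○○○●◇○
··◆○●○■○·
·○●●●○●··
○○●●○·○■○
░░●○·○○●●
░░░◇○●●●░
░░░·●●●■░
░░░○●○◇○░

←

■■■■■■■■■■■■
■■■■■■■■■■■■
■■■■■■■■■■■■
■■■■■■■■■■■■
■■■■■○●○·◇●○
■■■■■○○·○○○●
■■■■■·◆○○●○■
■■■■■·○●●●○●
■■■■■○○●●○·○
■■■■■░░●○·○○
■■■■■░░░◇○●●
■■■■■░░░·●●●

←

■■■■■■■■■■■■
■■■■■■■■■■■■
■■■■■■■■■■■■
■■■■■■■■■■■■
■■■■■■○●○·◇●
■■■■■■○○·○○○
■■■■■■◆·○○●○
■■■■■■·○●●●○
■■■■■■○○●●○·
■■■■■■░░●○·○
■■■■■■░░░◇○●
■■■■■■░░░·●●

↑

■■■■■■■■■■■■
■■■■■■■■■■■■
■■■■■■■■■■■■
■■■■■■■■■■■■
■■■■■■■■■■■■
■■■■■■○●○·◇●
■■■■■■◆○·○○○
■■■■■■··○○●○
■■■■■■·○●●●○
■■■■■■○○●●○·
■■■■■■░░●○·○
■■■■■■░░░◇○●

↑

■■■■■■■■■■■■
■■■■■■■■■■■■
■■■■■■■■■■■■
■■■■■■■■■■■■
■■■■■■■■■■■■
■■■■■■■■■■■■
■■■■■■◆●○·◇●
■■■■■■○○·○○○
■■■■■■··○○●○
■■■■■■·○●●●○
■■■■■■○○●●○·
■■■■■■░░●○·○

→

■■■■■■■■■■■■
■■■■■■■■■■■■
■■■■■■■■■■■■
■■■■■■■■■■■■
■■■■■■■■■■■■
■■■■■■■■■■■■
■■■■■○◆○·◇●○
■■■■■○○·○○○●
■■■■■··○○●○■
■■■■■·○●●●○●
■■■■■○○●●○·○
■■■■■░░●○·○○

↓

■■■■■■■■■■■■
■■■■■■■■■■■■
■■■■■■■■■■■■
■■■■■■■■■■■■
■■■■■■■■■■■■
■■■■■○●○·◇●○
■■■■■○◆·○○○●
■■■■■··○○●○■
■■■■■·○●●●○●
■■■■■○○●●○·○
■■■■■░░●○·○○
■■■■■░░░◇○●●

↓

■■■■■■■■■■■■
■■■■■■■■■■■■
■■■■■■■■■■■■
■■■■■■■■■■■■
■■■■■○●○·◇●○
■■■■■○○·○○○●
■■■■■·◆○○●○■
■■■■■·○●●●○●
■■■■■○○●●○·○
■■■■■░░●○·○○
■■■■■░░░◇○●●
■■■■■░░░·●●●

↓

■■■■■■■■■■■■
■■■■■■■■■■■■
■■■■■■■■■■■■
■■■■■○●○·◇●○
■■■■■○○·○○○●
■■■■■··○○●○■
■■■■■·◆●●●○●
■■■■■○○●●○·○
■■■■■○■●○·○○
■■■■■░░░◇○●●
■■■■■░░░·●●●
■■■■■░░░○●○◇

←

■■■■■■■■■■■■
■■■■■■■■■■■■
■■■■■■■■■■■■
■■■■■■○●○·◇●
■■■■■■○○·○○○
■■■■■■··○○●○
■■■■■■◆○●●●○
■■■■■■○○●●○·
■■■■■■○■●○·○
■■■■■■░░░◇○●
■■■■■■░░░·●●
■■■■■■░░░○●○

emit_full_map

○●○·◇●○░░
○○·○○○●◇○
··○○●○■○·
◆○●●●○●··
○○●●○·○■○
○■●○·○○●●
░░░◇○●●●░
░░░·●●●■░
░░░○●○◇○░

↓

■■■■■■■■■■■■
■■■■■■■■■■■■
■■■■■■○●○·◇●
■■■■■■○○·○○○
■■■■■■··○○●○
■■■■■■·○●●●○
■■■■■■◆○●●○·
■■■■■■○■●○·○
■■■■■■·○◇◇○●
■■■■■■░░░·●●
■■■■■■░░░○●○
■■■■■■░░░░░░

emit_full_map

○●○·◇●○░░
○○·○○○●◇○
··○○●○■○·
·○●●●○●··
◆○●●○·○■○
○■●○·○○●●
·○◇◇○●●●░
░░░·●●●■░
░░░○●○◇○░
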